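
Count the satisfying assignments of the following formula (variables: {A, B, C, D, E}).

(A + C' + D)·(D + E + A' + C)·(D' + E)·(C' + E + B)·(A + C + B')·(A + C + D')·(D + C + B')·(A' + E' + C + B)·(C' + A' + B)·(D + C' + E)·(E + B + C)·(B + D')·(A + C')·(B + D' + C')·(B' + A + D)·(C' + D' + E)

4

There are 2^5 = 32 truth assignments over (A, B, C, D, E).
Split on C. With C = 1, the clauses containing C are satisfied and C' drops from the rest; 2 of the 2^4 = 16 assignments to the other variables satisfy what remains.
With C = 0, by the same count on the reduced clause set, 2 assignments work.
(One model: A=F, B=F, C=F, D=F, E=T.)
Total: 2 + 2 = 4.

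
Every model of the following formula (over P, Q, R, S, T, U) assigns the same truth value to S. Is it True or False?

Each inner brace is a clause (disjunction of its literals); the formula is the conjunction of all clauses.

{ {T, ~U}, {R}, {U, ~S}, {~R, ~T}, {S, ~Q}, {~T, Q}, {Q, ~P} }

False

Suppose S = 1.
(R) alone gives R = 1.
(U) alone gives U = 1.
(T) alone gives T = 1.
But (~T) is also a unit clause — contradiction.
So every satisfying assignment has S = False.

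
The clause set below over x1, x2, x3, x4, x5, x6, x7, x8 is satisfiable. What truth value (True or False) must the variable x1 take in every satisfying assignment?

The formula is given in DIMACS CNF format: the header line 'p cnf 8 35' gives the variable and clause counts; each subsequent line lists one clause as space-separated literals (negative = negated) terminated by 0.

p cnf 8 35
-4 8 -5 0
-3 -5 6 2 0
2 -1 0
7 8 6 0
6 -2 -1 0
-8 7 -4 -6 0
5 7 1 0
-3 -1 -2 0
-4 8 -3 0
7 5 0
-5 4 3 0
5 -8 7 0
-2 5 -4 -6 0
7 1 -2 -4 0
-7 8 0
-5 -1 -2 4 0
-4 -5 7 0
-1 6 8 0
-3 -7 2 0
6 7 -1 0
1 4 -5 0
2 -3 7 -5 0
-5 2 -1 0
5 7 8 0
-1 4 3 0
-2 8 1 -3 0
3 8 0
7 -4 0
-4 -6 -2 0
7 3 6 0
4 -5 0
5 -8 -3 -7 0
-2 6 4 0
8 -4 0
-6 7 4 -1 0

Suppose x1 = True.
(x2) alone gives x2 = True.
(x6) alone gives x6 = True.
(¬x3) alone gives x3 = False.
(x4) alone gives x4 = True.
That conflicts with the unit clause (¬x4).
So every satisfying assignment has x1 = False.

False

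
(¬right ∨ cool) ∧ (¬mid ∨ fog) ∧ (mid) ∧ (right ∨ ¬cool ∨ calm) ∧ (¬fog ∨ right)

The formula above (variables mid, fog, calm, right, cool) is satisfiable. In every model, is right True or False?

Suppose right = False.
From the singleton clause (mid), mid = True.
From the singleton clause (fog), fog = True.
Now (¬fog) is unsatisfied and unit — conflict.
So every satisfying assignment has right = True.

True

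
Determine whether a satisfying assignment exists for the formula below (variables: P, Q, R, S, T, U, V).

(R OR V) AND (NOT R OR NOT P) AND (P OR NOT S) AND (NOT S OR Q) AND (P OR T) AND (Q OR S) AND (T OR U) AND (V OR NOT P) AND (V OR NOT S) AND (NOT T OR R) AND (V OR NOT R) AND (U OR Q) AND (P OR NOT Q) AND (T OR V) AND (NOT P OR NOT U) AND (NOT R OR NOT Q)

No

Case R = true:
The clause (NOT P) is unit, so P = false.
The clause (NOT S) is unit, so S = false.
The clause (T) is unit, so T = true.
The clause (Q) is unit, so Q = true.
Now (NOT Q) is unsatisfied and unit — conflict.
So R must be the other value — set R = false.
The clause (V) is unit, so V = true.
The clause (NOT T) is unit, so T = false.
The clause (P) is unit, so P = true.
The clause (U) is unit, so U = true.
Now (NOT U) is unsatisfied and unit — conflict.
Both values of R lead to a conflict.
No assignment satisfies every clause.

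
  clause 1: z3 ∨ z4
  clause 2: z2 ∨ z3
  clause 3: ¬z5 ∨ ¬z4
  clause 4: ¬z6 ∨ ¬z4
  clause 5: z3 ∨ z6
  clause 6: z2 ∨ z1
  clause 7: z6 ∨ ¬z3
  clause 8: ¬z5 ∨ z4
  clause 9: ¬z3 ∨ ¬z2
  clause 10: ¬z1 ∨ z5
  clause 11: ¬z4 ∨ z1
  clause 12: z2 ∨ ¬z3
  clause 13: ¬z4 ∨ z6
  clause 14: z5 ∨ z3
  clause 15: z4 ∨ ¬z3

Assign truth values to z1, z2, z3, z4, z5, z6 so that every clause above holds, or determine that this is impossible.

UNSATISFIABLE

Branch on z3: set z3 = True.
(z6) alone gives z6 = True.
(¬z4) alone gives z4 = False.
Now (z4) is unsatisfied and unit — conflict.
That branch fails; take z3 = False instead.
(z4) alone gives z4 = True.
(z2) alone gives z2 = True.
(¬z5) alone gives z5 = False.
Now (z5) is unsatisfied and unit — conflict.
Neither z3 = True nor z3 = False works.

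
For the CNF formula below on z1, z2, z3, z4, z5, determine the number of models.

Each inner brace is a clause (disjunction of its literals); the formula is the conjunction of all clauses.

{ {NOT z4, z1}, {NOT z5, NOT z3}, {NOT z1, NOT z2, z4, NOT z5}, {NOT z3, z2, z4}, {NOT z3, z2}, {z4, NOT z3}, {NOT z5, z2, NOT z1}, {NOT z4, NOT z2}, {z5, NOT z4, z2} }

6

There are 2^5 = 32 truth assignments over (z1, z2, z3, z4, z5).
Split on z1. With z1 = true, the clauses containing z1 are satisfied and NOT z1 drops from the rest; 2 of the 2^4 = 16 assignments to the other variables satisfy what remains.
With z1 = false, by the same count on the reduced clause set, 4 assignments work.
Total: 2 + 4 = 6.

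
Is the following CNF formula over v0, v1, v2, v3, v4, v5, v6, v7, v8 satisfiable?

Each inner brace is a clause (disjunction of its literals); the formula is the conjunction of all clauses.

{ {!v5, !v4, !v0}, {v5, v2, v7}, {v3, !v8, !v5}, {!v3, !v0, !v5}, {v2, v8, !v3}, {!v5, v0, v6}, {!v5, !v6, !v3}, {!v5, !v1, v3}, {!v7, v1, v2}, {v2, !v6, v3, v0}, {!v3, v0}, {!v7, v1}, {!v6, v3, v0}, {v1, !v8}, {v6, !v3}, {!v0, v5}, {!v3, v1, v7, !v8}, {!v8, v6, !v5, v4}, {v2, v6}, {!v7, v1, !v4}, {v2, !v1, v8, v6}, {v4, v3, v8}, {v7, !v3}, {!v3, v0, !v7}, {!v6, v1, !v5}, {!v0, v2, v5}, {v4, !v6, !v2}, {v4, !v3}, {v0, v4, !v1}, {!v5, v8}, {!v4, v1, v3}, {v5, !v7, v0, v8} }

Satisfiable

Branch on v3: set v3 = false.
Branch on v8: set v8 = true.
Unit clause (!v5) forces v5 = false.
Unit clause (v1) forces v1 = true.
Unit clause (!v0) forces v0 = false.
Unit clause (!v6) forces v6 = false.
Unit clause (v2) forces v2 = true.
Unit clause (v4) forces v4 = true.
No clause remains; v7 is free.
A satisfying assignment: v0=false, v1=true, v2=true, v3=false, v4=true, v5=false, v6=false, v7=true, v8=true.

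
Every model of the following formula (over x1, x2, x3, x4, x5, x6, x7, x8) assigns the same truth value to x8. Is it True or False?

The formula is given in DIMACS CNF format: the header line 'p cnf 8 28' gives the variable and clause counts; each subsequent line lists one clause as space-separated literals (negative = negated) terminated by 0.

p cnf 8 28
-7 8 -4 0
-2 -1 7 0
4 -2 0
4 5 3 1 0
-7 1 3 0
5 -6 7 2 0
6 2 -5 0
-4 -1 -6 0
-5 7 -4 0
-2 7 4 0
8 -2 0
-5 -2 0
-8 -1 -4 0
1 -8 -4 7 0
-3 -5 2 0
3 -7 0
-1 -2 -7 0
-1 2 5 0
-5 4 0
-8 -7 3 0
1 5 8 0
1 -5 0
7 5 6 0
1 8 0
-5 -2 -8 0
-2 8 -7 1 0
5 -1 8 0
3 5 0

Suppose x8 = False.
(¬x2) alone gives x2 = False.
(x1) alone gives x1 = True.
(x5) alone gives x5 = True.
(x6) alone gives x6 = True.
(¬x4) alone gives x4 = False.
But (x4) is also a unit clause — contradiction.
So every satisfying assignment has x8 = True.

True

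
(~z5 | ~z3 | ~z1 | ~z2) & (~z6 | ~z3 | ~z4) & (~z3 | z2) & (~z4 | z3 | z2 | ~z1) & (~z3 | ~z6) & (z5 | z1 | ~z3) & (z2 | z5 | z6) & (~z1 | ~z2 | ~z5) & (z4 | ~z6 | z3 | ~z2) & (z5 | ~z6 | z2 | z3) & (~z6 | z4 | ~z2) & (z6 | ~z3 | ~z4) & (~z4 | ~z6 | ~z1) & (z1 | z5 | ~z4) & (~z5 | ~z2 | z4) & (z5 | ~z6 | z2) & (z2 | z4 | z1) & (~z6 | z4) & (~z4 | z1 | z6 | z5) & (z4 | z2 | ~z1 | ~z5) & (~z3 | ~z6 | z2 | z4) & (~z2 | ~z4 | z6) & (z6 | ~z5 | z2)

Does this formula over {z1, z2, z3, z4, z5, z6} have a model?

Suppose z3 = 0.
Suppose z6 = 1.
The clause (z4) is unit, so z4 = 1.
The clause (~z1) is unit, so z1 = 0.
The clause (z5) is unit, so z5 = 1.
All clauses hold; z2 can take either value.
A satisfying assignment: z1=0; z2=0; z3=0; z4=1; z5=1; z6=1.

Yes, satisfiable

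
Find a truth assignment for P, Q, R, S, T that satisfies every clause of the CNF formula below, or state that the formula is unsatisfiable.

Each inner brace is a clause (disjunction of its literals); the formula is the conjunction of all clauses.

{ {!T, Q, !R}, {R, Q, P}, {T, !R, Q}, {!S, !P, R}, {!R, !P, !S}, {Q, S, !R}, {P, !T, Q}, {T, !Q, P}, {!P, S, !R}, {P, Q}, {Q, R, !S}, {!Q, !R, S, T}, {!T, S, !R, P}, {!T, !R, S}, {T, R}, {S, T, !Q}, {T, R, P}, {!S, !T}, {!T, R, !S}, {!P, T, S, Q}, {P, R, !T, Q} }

Case P = false:
(Q) alone gives Q = true.
(T) alone gives T = true.
(!S) alone gives S = false.
(!R) alone gives R = false.
This assignment satisfies each clause.

P: false,  Q: true,  R: false,  S: false,  T: true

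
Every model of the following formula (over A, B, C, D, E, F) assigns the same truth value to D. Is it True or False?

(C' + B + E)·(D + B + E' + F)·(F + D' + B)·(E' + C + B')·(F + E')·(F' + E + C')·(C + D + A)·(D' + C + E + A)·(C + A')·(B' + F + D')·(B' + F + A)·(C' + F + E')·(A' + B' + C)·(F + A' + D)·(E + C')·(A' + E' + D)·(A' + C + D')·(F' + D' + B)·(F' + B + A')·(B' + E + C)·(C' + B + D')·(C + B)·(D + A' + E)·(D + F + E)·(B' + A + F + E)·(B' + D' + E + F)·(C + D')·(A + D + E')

Suppose D = 0.
Branch on F: set F = 1.
Branch on E: set E = 1.
(A') alone gives A = 0.
That conflicts with the unit clause (A).
That branch fails; take E = 0 instead.
(C') alone gives C = 0.
(A) alone gives A = 1.
That conflicts with the unit clause (A').
Both values of E lead to a conflict.
That branch fails; take F = 0 instead.
(E') alone gives E = 0.
That conflicts with the unit clause (E).
Both values of F lead to a conflict.
So every satisfying assignment has D = True.

True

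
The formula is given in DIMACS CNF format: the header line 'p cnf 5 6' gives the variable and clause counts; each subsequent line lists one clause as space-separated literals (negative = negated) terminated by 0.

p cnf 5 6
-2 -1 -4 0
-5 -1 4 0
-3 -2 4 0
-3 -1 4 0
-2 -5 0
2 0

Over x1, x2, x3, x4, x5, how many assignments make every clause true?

4

There are 2^5 = 32 truth assignments over (x1, x2, x3, x4, x5).
Split on x2. With x2 = True, the clauses containing x2 are satisfied and ¬x2 drops from the rest; 4 of the 2^4 = 16 assignments to the other variables satisfy what remains.
With x2 = False, by the same count on the reduced clause set, 0 assignments work.
(One model: x1=F, x2=T, x3=F, x4=F, x5=F.)
Total: 4 + 0 = 4.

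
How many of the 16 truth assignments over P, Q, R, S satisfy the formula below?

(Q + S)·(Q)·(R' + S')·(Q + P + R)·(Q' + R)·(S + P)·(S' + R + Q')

There are 2^4 = 16 truth assignments over (P, Q, R, S).
Split on S. With S = 1, the clauses containing S are satisfied and S' drops from the rest; 0 of the 2^3 = 8 assignments to the other variables satisfy what remains.
With S = 0, by the same count on the reduced clause set, 1 assignment works.
(One model: P=T, Q=T, R=T, S=F.)
Total: 0 + 1 = 1.

1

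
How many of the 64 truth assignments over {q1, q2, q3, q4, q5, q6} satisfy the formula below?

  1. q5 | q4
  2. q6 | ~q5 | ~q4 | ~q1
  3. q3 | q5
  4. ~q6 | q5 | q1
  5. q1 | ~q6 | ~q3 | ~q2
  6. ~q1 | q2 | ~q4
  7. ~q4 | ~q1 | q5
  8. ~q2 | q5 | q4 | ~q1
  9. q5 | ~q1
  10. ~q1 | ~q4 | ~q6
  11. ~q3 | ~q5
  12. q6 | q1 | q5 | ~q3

There are 2^6 = 64 truth assignments over (q1, q2, q3, q4, q5, q6).
Split on q6. With q6 = 1, the clauses containing q6 are satisfied and ~q6 drops from the rest; 6 of the 2^5 = 32 assignments to the other variables satisfy what remains.
With q6 = 0, by the same count on the reduced clause set, 6 assignments work.
Total: 6 + 6 = 12.

12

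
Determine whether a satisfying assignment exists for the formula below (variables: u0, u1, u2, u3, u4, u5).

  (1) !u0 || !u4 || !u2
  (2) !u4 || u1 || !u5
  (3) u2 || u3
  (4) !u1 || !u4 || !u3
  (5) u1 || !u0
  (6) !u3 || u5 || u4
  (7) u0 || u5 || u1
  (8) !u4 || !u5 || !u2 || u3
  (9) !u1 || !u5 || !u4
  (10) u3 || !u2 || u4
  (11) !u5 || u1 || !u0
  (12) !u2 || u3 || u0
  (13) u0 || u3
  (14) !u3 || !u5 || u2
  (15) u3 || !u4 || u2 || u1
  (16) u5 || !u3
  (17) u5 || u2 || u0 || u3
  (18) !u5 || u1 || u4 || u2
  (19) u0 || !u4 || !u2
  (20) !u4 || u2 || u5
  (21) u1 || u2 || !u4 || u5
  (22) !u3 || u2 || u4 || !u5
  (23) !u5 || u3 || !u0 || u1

Branch on u2: set u2 = true.
Branch on u0: set u0 = true.
Unit clause (!u4) forces u4 = false.
Unit clause (u1) forces u1 = true.
Unit clause (u3) forces u3 = true.
Unit clause (u5) forces u5 = true.
This assignment satisfies each clause.
A satisfying assignment: u0=true; u1=true; u2=true; u3=true; u4=false; u5=true.

Yes, satisfiable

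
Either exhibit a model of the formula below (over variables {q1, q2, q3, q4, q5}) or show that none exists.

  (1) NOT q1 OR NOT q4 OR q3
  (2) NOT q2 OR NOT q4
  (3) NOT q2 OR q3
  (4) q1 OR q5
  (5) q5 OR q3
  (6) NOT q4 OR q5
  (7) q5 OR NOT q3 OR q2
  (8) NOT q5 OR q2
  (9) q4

UNSATISFIABLE

From the singleton clause (q4), q4 = true.
From the singleton clause (NOT q2), q2 = false.
From the singleton clause (q5), q5 = true.
But (NOT q5) is also a unit clause — contradiction.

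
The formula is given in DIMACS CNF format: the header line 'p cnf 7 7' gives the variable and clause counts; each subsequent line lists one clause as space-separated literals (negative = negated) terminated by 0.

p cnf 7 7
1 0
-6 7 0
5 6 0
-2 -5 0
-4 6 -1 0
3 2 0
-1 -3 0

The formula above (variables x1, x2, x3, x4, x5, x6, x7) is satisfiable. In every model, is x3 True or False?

False

Suppose x3 = True.
The clause (x1) is unit, so x1 = True.
That conflicts with the unit clause (¬x1).
So every satisfying assignment has x3 = False.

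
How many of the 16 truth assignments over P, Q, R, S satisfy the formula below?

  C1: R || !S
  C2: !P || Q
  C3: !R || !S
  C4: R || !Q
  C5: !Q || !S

4

There are 2^4 = 16 truth assignments over (P, Q, R, S).
Check each against the 5 clauses (columns in the order P, Q, R, S):
  F F F F  ✓ satisfies all
  F F F T  ✗ fails (R || !S)
  F F T F  ✓ satisfies all
  F F T T  ✗ fails (!R || !S)
  F T F F  ✗ fails (R || !Q)
  F T F T  ✗ fails (R || !S)
  F T T F  ✓ satisfies all
  F T T T  ✗ fails (!R || !S)
  T F F F  ✗ fails (!P || Q)
  T F F T  ✗ fails (R || !S)
  T F T F  ✗ fails (!P || Q)
  T F T T  ✗ fails (!P || Q)
  T T F F  ✗ fails (R || !Q)
  T T F T  ✗ fails (R || !S)
  T T T F  ✓ satisfies all
  T T T T  ✗ fails (!R || !S)
4 of the 16 rows are models.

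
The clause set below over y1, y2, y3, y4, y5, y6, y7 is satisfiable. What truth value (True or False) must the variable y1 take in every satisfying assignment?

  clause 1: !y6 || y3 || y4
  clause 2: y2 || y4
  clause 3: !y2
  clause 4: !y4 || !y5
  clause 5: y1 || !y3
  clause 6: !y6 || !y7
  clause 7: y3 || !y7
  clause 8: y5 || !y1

False

Suppose y1 = true.
From the singleton clause (!y2), y2 = false.
From the singleton clause (y4), y4 = true.
From the singleton clause (!y5), y5 = false.
But (y5) is also a unit clause — contradiction.
So every satisfying assignment has y1 = False.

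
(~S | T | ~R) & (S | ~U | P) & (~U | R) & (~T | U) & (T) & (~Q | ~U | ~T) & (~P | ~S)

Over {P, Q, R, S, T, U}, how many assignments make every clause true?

2

There are 2^6 = 64 truth assignments over (P, Q, R, S, T, U).
Split on U. With U = 1, the clauses containing U are satisfied and ~U drops from the rest; 2 of the 2^5 = 32 assignments to the other variables satisfy what remains.
With U = 0, by the same count on the reduced clause set, 0 assignments work.
(One model: P=F, Q=F, R=T, S=T, T=T, U=T.)
Total: 2 + 0 = 2.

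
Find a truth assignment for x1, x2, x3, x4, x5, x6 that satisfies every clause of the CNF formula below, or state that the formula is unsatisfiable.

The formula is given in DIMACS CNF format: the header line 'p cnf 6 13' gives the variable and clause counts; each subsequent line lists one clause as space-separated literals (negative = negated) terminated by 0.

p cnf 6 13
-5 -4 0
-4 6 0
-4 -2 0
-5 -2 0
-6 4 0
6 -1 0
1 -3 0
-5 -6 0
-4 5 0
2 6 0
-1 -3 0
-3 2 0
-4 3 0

x1=False, x2=True, x3=False, x4=False, x5=False, x6=False

Try x5 = False.
(¬x4) alone gives x4 = False.
(¬x6) alone gives x6 = False.
(¬x1) alone gives x1 = False.
(¬x3) alone gives x3 = False.
(x2) alone gives x2 = True.
All clauses are satisfied.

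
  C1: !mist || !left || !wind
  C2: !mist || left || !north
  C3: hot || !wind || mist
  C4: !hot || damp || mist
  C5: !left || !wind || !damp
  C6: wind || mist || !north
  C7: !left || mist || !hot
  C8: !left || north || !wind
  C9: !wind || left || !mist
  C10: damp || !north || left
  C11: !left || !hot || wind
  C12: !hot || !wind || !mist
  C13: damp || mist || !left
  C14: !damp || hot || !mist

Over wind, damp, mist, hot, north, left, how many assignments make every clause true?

11

There are 2^6 = 64 truth assignments over (wind, damp, mist, hot, north, left).
Split on north. With north = true, the clauses containing north are satisfied and !north drops from the rest; 2 of the 2^5 = 32 assignments to the other variables satisfy what remains.
With north = false, by the same count on the reduced clause set, 9 assignments work.
Total: 2 + 9 = 11.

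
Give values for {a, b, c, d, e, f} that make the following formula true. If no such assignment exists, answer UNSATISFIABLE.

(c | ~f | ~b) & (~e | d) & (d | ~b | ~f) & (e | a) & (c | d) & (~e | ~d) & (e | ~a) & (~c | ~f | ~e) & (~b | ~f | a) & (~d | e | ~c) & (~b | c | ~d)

UNSATISFIABLE

Try e = 0.
(a) alone gives a = 1.
That conflicts with the unit clause (~a).
Backtrack on e: now try e = 1.
(d) alone gives d = 1.
That conflicts with the unit clause (~d).
Neither e = 1 nor e = 0 works.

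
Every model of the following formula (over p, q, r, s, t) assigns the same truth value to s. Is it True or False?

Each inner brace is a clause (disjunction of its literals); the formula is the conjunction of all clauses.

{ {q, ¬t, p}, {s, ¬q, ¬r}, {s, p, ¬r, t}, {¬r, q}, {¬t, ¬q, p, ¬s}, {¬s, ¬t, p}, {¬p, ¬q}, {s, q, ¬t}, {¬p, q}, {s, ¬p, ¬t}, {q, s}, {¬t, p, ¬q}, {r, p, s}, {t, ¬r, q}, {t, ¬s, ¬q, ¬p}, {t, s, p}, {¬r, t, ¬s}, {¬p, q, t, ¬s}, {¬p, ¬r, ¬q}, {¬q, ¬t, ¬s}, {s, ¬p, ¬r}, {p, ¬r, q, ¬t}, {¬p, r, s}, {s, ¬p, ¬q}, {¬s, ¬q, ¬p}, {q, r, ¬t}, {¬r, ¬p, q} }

True

Suppose s = False.
The clause (q) is unit, so q = True.
The clause (¬r) is unit, so r = False.
The clause (¬p) is unit, so p = False.
That conflicts with the unit clause (p).
So every satisfying assignment has s = True.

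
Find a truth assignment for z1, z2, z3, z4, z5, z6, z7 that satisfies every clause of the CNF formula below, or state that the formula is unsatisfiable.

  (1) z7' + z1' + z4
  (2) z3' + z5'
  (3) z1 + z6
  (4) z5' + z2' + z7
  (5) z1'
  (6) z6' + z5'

From the singleton clause (z1'), z1 = 0.
From the singleton clause (z6), z6 = 1.
From the singleton clause (z5'), z5 = 0.
Every clause is now satisfied; z2, z3, z4, z7 are unconstrained.

z1 ↦ 0; z2 ↦ 1; z3 ↦ 1; z4 ↦ 1; z5 ↦ 0; z6 ↦ 1; z7 ↦ 1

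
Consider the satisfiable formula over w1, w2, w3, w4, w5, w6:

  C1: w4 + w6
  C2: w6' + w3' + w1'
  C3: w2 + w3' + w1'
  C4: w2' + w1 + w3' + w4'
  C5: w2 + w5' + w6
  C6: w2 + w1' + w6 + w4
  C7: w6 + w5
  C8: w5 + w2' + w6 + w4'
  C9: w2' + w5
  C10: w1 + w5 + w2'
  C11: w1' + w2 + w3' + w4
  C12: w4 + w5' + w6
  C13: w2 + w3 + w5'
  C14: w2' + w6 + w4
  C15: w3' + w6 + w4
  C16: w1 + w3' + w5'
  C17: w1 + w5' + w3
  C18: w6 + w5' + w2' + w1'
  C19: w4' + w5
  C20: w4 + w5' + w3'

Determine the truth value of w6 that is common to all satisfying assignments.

Suppose w6 = 0.
The clause (w4) is unit, so w4 = 1.
The clause (w5) is unit, so w5 = 1.
The clause (w2) is unit, so w2 = 1.
The clause (w1') is unit, so w1 = 0.
The clause (w3') is unit, so w3 = 0.
Now (w3) is unsatisfied and unit — conflict.
So every satisfying assignment has w6 = True.

True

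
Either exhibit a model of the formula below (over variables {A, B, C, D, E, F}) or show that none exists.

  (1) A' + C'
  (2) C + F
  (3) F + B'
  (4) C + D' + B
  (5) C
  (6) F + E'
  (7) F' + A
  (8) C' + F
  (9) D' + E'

UNSATISFIABLE

The clause (C) is unit, so C = 1.
The clause (A') is unit, so A = 0.
The clause (F') is unit, so F = 0.
Now (F) is unsatisfied and unit — conflict.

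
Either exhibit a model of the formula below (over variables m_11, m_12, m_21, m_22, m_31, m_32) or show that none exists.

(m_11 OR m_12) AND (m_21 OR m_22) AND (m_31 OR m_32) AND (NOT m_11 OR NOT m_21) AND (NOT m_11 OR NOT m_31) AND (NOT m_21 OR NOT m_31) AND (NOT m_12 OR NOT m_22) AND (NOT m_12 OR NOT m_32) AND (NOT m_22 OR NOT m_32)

UNSATISFIABLE

Branch on m_11: set m_11 = true.
Unit clause (NOT m_21) forces m_21 = false.
Unit clause (m_22) forces m_22 = true.
Unit clause (NOT m_31) forces m_31 = false.
Unit clause (m_32) forces m_32 = true.
That conflicts with the unit clause (NOT m_32).
Backtrack on m_11: now try m_11 = false.
Unit clause (m_12) forces m_12 = true.
Unit clause (NOT m_22) forces m_22 = false.
Unit clause (m_21) forces m_21 = true.
Unit clause (NOT m_31) forces m_31 = false.
Unit clause (m_32) forces m_32 = true.
That conflicts with the unit clause (NOT m_32).
Neither m_11 = true nor m_11 = false works.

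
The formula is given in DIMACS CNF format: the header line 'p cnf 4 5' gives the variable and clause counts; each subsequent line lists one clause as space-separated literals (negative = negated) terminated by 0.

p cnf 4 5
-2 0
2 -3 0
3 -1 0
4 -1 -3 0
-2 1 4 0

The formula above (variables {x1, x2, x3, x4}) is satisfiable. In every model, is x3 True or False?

False

Suppose x3 = True.
(¬x2) alone gives x2 = False.
But (x2) is also a unit clause — contradiction.
So every satisfying assignment has x3 = False.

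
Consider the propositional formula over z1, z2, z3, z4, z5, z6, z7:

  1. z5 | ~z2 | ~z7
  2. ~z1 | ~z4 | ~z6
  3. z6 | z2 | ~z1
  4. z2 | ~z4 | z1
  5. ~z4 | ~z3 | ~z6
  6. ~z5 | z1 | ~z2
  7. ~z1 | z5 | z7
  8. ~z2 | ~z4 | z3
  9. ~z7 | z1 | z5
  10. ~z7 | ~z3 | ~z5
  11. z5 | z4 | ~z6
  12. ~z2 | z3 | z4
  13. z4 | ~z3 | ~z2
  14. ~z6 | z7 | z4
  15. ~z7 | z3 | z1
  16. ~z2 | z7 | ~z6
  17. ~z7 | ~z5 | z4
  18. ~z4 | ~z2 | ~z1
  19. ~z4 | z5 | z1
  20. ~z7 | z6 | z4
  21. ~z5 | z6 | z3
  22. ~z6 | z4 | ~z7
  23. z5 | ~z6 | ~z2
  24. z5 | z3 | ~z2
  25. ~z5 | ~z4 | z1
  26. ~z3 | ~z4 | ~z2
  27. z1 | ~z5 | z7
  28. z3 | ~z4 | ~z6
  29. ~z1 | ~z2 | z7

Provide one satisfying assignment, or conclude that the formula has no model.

z1 ↦ 0,  z2 ↦ 0,  z3 ↦ 0,  z4 ↦ 0,  z5 ↦ 0,  z6 ↦ 0,  z7 ↦ 0

Branch on z5: set z5 = 0.
Branch on z2: set z2 = 0.
Branch on z6: set z6 = 0.
(~z1) alone gives z1 = 0.
(~z4) alone gives z4 = 0.
(~z7) alone gives z7 = 0.
No clause remains; z3 is free.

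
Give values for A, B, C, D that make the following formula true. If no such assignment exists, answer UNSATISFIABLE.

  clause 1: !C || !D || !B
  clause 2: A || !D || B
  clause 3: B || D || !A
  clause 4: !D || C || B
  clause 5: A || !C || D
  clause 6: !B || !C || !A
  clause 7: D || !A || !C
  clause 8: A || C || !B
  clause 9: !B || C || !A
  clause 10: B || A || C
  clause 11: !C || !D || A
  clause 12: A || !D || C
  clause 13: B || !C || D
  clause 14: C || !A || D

Try C = true.
Try D = true.
(!B) alone gives B = false.
(A) alone gives A = true.
Every clause now holds.

A: true; B: false; C: true; D: true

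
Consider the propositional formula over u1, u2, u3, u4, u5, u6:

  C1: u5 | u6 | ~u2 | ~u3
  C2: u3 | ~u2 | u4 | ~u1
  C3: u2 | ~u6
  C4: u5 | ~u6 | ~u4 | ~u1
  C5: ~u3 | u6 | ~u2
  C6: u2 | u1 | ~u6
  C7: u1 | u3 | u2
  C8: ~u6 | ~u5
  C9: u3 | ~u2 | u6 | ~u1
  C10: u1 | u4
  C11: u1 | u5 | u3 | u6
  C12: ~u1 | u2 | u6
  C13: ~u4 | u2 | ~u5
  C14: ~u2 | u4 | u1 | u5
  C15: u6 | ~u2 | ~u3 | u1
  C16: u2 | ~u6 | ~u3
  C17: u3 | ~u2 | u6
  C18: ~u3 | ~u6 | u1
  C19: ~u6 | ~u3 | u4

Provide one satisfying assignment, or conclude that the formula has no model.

Branch on u2: set u2 = 1.
Branch on u3: set u3 = 0.
(u6) alone gives u6 = 1.
(~u5) alone gives u5 = 0.
Branch on u4: set u4 = 1.
(~u1) alone gives u1 = 0.
Every clause now holds.

u1=0,  u2=1,  u3=0,  u4=1,  u5=0,  u6=1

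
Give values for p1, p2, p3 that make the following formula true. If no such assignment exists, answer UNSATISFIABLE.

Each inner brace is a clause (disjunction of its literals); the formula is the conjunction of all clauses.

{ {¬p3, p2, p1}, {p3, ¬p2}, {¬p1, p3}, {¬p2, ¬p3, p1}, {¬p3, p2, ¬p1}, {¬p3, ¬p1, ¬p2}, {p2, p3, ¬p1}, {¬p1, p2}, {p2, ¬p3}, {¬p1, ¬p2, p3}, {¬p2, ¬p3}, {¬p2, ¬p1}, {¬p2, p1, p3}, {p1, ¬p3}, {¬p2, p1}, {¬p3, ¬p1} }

Case p3 = False:
The clause (¬p2) is unit, so p2 = False.
The clause (¬p1) is unit, so p1 = False.
This assignment satisfies each clause.

p1: False; p2: False; p3: False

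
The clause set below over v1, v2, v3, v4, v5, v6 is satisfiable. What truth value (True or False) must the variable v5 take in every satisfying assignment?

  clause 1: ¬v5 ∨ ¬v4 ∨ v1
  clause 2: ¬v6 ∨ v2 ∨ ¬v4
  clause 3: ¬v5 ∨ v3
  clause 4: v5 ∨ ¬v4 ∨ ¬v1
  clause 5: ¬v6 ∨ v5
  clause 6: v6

True

Suppose v5 = False.
(¬v6) alone gives v6 = False.
That conflicts with the unit clause (v6).
So every satisfying assignment has v5 = True.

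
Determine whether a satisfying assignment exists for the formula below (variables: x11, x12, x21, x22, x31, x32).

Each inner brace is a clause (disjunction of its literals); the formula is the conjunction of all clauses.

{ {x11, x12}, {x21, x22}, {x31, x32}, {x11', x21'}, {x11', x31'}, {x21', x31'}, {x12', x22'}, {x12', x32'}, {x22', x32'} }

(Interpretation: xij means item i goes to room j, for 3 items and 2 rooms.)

No, unsatisfiable

Try x11 = 1.
Unit clause (x21') forces x21 = 0.
Unit clause (x22) forces x22 = 1.
Unit clause (x31') forces x31 = 0.
Unit clause (x32) forces x32 = 1.
But (x32') is also a unit clause — contradiction.
So x11 must be the other value — set x11 = 0.
Unit clause (x12) forces x12 = 1.
Unit clause (x22') forces x22 = 0.
Unit clause (x21) forces x21 = 1.
Unit clause (x31') forces x31 = 0.
Unit clause (x32) forces x32 = 1.
But (x32') is also a unit clause — contradiction.
Either choice for x11 ends in contradiction.
No assignment satisfies every clause.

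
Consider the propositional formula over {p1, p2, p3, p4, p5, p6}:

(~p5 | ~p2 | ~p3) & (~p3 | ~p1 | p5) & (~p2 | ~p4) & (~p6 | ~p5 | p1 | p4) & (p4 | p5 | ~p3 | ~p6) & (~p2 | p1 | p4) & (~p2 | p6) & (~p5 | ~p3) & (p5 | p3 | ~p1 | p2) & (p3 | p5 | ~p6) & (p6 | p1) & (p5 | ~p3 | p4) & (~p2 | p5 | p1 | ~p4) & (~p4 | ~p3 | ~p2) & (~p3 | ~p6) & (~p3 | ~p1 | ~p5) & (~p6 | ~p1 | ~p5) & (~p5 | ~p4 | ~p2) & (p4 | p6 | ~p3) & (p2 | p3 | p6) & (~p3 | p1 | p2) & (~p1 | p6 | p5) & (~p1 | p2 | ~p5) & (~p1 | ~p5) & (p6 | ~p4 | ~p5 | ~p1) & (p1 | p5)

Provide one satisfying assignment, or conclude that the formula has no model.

p1=0, p2=0, p3=0, p4=1, p5=1, p6=1

Suppose p2 = 0.
Suppose p5 = 1.
From the singleton clause (~p3), p3 = 0.
From the singleton clause (p6), p6 = 1.
From the singleton clause (~p1), p1 = 0.
From the singleton clause (p4), p4 = 1.
Every clause now holds.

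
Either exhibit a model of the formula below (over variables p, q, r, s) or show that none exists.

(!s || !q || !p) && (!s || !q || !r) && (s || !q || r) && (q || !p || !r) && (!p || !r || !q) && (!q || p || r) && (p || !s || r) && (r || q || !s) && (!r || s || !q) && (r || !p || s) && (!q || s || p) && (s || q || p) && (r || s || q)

Case s = true:
Case q = false:
From the singleton clause (r), r = true.
From the singleton clause (!p), p = false.
This assignment satisfies each clause.

p ↦ false,  q ↦ false,  r ↦ true,  s ↦ true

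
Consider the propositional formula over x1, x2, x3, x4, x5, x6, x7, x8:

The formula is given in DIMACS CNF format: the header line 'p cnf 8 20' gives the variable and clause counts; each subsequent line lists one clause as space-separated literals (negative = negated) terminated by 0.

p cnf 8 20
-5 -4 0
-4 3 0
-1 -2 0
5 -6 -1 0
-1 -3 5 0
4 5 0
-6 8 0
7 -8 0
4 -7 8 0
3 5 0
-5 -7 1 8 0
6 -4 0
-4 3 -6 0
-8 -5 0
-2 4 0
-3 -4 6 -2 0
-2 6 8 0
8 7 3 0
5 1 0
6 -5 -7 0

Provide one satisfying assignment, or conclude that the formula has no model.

Branch on x5: set x5 = True.
Unit clause (¬x4) forces x4 = False.
Unit clause (¬x8) forces x8 = False.
Unit clause (¬x6) forces x6 = False.
Unit clause (¬x7) forces x7 = False.
Unit clause (¬x2) forces x2 = False.
Unit clause (x3) forces x3 = True.
All clauses hold; x1 can take either value.

x1=True,  x2=False,  x3=True,  x4=False,  x5=True,  x6=False,  x7=False,  x8=False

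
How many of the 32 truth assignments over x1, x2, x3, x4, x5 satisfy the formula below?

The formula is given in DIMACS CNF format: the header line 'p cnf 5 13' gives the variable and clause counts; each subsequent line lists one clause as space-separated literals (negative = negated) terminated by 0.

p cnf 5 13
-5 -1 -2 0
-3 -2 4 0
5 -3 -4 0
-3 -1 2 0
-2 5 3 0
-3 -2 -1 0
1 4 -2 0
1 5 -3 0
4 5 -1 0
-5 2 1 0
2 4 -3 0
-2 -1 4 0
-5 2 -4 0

6

There are 2^5 = 32 truth assignments over (x1, x2, x3, x4, x5).
Split on x2. With x2 = True, the clauses containing x2 are satisfied and ¬x2 drops from the rest; 2 of the 2^4 = 16 assignments to the other variables satisfy what remains.
With x2 = False, by the same count on the reduced clause set, 4 assignments work.
(One model: x1=F, x2=F, x3=F, x4=F, x5=F.)
Total: 2 + 4 = 6.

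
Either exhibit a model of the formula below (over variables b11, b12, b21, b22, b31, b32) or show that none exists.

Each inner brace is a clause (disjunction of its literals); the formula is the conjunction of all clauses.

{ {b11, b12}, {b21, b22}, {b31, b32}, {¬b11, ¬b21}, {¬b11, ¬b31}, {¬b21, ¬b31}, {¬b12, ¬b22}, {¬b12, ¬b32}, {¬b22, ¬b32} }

Case b11 = True:
Unit clause (¬b21) forces b21 = False.
Unit clause (b22) forces b22 = True.
Unit clause (¬b31) forces b31 = False.
Unit clause (b32) forces b32 = True.
But (¬b32) is also a unit clause — contradiction.
That branch fails; take b11 = False instead.
Unit clause (b12) forces b12 = True.
Unit clause (¬b22) forces b22 = False.
Unit clause (b21) forces b21 = True.
Unit clause (¬b31) forces b31 = False.
Unit clause (b32) forces b32 = True.
But (¬b32) is also a unit clause — contradiction.
Neither b11 = True nor b11 = False works.

UNSATISFIABLE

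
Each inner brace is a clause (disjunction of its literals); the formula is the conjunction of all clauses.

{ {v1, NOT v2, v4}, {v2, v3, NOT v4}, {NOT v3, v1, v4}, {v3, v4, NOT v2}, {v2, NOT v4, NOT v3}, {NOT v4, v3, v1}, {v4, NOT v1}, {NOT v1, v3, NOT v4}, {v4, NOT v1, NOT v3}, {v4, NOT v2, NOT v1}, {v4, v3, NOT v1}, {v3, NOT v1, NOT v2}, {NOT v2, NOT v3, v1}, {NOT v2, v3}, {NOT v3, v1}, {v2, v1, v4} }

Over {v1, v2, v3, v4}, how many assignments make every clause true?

1

There are 2^4 = 16 truth assignments over (v1, v2, v3, v4).
Split on v3. With v3 = true, the clauses containing v3 are satisfied and NOT v3 drops from the rest; 1 of the 2^3 = 8 assignments to the other variables satisfy what remains.
With v3 = false, by the same count on the reduced clause set, 0 assignments work.
(One model: v1=T, v2=T, v3=T, v4=T.)
Total: 1 + 0 = 1.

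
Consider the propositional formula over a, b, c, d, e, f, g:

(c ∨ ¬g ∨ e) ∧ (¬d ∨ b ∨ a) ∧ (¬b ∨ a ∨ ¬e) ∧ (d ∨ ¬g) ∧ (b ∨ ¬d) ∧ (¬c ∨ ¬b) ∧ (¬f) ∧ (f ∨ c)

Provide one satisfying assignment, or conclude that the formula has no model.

The clause (¬f) is unit, so f = False.
The clause (c) is unit, so c = True.
The clause (¬b) is unit, so b = False.
The clause (¬d) is unit, so d = False.
The clause (¬g) is unit, so g = False.
No clause remains; a, e are free.

a=True, b=False, c=True, d=False, e=True, f=False, g=False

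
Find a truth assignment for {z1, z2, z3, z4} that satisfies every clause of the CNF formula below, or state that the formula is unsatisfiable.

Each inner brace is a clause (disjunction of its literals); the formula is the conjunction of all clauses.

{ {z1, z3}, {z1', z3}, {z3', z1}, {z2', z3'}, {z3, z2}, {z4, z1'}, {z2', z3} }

Branch on z1: set z1 = 1.
From the singleton clause (z3), z3 = 1.
From the singleton clause (z2'), z2 = 0.
From the singleton clause (z4), z4 = 1.
All clauses are satisfied.

z1=1, z2=0, z3=1, z4=1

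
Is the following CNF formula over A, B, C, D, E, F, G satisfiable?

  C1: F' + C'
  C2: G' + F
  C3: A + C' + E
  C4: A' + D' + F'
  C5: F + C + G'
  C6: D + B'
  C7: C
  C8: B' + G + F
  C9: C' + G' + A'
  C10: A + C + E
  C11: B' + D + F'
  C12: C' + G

(C) alone gives C = 1.
(F') alone gives F = 0.
(G') alone gives G = 0.
But (G) is also a unit clause — contradiction.
No assignment satisfies every clause.

Unsatisfiable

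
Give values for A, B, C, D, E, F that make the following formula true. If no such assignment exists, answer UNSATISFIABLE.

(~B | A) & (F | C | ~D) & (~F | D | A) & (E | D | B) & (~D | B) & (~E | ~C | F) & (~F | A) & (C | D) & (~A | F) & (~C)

(~C) alone gives C = 0.
(D) alone gives D = 1.
(F) alone gives F = 1.
(B) alone gives B = 1.
(A) alone gives A = 1.
All clauses hold; E can take either value.

A ↦ 1,  B ↦ 1,  C ↦ 0,  D ↦ 1,  E ↦ 0,  F ↦ 1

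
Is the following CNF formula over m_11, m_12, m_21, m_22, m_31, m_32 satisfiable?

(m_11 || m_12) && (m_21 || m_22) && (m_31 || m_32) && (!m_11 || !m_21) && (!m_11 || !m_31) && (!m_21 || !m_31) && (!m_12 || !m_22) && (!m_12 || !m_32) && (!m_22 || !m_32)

No, unsatisfiable

Case m_11 = true:
The clause (!m_21) is unit, so m_21 = false.
The clause (m_22) is unit, so m_22 = true.
The clause (!m_31) is unit, so m_31 = false.
The clause (m_32) is unit, so m_32 = true.
But (!m_32) is also a unit clause — contradiction.
Undo m_11 and try m_11 = false.
The clause (m_12) is unit, so m_12 = true.
The clause (!m_22) is unit, so m_22 = false.
The clause (m_21) is unit, so m_21 = true.
The clause (!m_31) is unit, so m_31 = false.
The clause (m_32) is unit, so m_32 = true.
But (!m_32) is also a unit clause — contradiction.
Either choice for m_11 ends in contradiction.
No assignment satisfies every clause.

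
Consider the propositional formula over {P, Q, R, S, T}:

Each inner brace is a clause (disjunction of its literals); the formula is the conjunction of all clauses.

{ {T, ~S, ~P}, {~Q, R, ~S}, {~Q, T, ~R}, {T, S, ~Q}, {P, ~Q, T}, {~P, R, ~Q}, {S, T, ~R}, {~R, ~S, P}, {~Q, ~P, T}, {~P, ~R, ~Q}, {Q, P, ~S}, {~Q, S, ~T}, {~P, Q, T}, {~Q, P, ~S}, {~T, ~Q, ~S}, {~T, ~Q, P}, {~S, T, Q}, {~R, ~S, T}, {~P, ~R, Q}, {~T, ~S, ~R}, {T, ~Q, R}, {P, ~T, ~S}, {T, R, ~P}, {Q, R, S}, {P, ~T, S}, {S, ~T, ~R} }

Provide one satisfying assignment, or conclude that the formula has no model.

P=1, Q=0, R=0, S=1, T=1

Case T = 1:
Case Q = 0:
Case P = 1:
(~R) alone gives R = 0.
(S) alone gives S = 1.
Every clause now holds.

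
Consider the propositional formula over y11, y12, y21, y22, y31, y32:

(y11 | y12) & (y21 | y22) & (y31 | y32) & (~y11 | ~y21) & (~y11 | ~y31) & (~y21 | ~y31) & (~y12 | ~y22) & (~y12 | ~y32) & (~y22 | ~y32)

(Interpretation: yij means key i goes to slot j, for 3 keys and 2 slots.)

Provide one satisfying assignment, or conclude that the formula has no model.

UNSATISFIABLE

Suppose y11 = 1.
From the singleton clause (~y21), y21 = 0.
From the singleton clause (y22), y22 = 1.
From the singleton clause (~y31), y31 = 0.
From the singleton clause (y32), y32 = 1.
That conflicts with the unit clause (~y32).
So y11 must be the other value — set y11 = 0.
From the singleton clause (y12), y12 = 1.
From the singleton clause (~y22), y22 = 0.
From the singleton clause (y21), y21 = 1.
From the singleton clause (~y31), y31 = 0.
From the singleton clause (y32), y32 = 1.
That conflicts with the unit clause (~y32).
Either choice for y11 ends in contradiction.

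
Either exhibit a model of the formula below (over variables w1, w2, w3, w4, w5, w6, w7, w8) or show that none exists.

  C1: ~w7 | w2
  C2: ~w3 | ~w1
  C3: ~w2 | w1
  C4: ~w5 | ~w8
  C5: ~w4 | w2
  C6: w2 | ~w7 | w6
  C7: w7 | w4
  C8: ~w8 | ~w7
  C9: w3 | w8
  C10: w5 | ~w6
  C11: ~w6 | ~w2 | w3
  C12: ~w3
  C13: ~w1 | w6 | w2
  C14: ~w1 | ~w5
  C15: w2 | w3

The clause (~w3) is unit, so w3 = 0.
The clause (w8) is unit, so w8 = 1.
The clause (~w5) is unit, so w5 = 0.
The clause (~w7) is unit, so w7 = 0.
The clause (w4) is unit, so w4 = 1.
The clause (w2) is unit, so w2 = 1.
The clause (w1) is unit, so w1 = 1.
The clause (~w6) is unit, so w6 = 0.
Every clause now holds.

w1 ↦ 1,  w2 ↦ 1,  w3 ↦ 0,  w4 ↦ 1,  w5 ↦ 0,  w6 ↦ 0,  w7 ↦ 0,  w8 ↦ 1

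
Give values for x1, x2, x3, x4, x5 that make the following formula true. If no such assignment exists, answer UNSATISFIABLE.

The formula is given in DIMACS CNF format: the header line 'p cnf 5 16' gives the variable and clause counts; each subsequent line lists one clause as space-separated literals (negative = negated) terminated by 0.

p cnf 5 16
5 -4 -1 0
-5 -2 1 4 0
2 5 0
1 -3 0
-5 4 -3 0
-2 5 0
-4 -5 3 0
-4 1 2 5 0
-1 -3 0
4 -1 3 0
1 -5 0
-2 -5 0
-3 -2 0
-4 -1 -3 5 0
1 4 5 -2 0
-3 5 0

UNSATISFIABLE

Branch on x2: set x2 = True.
The clause (x5) is unit, so x5 = True.
But (¬x5) is also a unit clause — contradiction.
That branch fails; take x2 = False instead.
The clause (x5) is unit, so x5 = True.
The clause (x1) is unit, so x1 = True.
The clause (¬x3) is unit, so x3 = False.
The clause (¬x4) is unit, so x4 = False.
But (x4) is also a unit clause — contradiction.
Either choice for x2 ends in contradiction.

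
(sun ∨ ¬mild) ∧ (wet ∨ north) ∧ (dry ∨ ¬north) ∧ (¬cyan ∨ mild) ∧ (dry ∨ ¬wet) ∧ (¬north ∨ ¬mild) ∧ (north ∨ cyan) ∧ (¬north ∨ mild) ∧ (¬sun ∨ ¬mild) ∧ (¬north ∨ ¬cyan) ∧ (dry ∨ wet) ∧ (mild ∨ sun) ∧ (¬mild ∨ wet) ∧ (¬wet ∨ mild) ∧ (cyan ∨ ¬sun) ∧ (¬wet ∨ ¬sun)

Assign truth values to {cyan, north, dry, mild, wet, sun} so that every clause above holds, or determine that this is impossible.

UNSATISFIABLE

Case sun = True:
The clause (¬mild) is unit, so mild = False.
The clause (¬cyan) is unit, so cyan = False.
That conflicts with the unit clause (cyan).
Backtrack on sun: now try sun = False.
The clause (¬mild) is unit, so mild = False.
That conflicts with the unit clause (mild).
Both values of sun lead to a conflict.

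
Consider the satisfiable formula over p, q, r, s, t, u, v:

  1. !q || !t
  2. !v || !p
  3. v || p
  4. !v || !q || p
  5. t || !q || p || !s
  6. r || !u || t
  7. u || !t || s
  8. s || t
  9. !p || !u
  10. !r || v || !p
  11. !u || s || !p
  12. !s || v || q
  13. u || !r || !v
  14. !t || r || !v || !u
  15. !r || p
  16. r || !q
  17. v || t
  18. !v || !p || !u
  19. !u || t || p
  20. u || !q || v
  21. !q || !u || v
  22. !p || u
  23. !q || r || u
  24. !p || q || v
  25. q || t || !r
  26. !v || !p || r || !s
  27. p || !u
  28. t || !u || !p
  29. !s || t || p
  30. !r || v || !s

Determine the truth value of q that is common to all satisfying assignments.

False

Suppose q = true.
Unit clause (!t) forces t = false.
Unit clause (s) forces s = true.
Unit clause (p) forces p = true.
Unit clause (!v) forces v = false.
But (v) is also a unit clause — contradiction.
So every satisfying assignment has q = False.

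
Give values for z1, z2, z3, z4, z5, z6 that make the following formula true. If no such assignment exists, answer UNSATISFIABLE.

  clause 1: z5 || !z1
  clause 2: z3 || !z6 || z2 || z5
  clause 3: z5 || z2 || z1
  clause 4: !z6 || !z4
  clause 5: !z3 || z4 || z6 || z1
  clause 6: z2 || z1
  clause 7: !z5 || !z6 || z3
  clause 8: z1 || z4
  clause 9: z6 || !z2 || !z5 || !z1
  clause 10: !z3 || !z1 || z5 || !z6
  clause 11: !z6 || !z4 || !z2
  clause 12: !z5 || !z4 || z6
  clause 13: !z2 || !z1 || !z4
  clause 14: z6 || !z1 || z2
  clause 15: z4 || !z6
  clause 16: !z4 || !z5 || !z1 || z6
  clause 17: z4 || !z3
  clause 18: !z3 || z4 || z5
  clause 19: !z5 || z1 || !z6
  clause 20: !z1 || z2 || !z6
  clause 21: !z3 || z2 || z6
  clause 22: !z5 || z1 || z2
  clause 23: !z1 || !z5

Branch on z5: set z5 = false.
(!z1) alone gives z1 = false.
(z2) alone gives z2 = true.
(z4) alone gives z4 = true.
(!z6) alone gives z6 = false.
No clause remains; z3 is free.

z1=false; z2=true; z3=true; z4=true; z5=false; z6=false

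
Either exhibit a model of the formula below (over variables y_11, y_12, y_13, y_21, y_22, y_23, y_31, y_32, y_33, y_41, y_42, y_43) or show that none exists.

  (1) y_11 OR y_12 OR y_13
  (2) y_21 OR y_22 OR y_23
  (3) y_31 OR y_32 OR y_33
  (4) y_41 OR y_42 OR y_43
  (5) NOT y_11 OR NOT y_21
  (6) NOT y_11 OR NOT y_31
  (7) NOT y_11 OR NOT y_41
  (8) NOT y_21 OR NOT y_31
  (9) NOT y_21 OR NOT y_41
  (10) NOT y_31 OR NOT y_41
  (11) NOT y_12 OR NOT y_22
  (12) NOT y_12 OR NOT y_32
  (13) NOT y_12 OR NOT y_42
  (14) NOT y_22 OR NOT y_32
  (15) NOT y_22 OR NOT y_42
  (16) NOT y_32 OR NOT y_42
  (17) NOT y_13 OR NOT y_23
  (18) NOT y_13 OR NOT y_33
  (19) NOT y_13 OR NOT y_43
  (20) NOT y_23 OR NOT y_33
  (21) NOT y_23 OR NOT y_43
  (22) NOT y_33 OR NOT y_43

Suppose y_11 = false.
Suppose y_12 = true.
The clause (NOT y_22) is unit, so y_22 = false.
The clause (NOT y_32) is unit, so y_32 = false.
The clause (NOT y_42) is unit, so y_42 = false.
Suppose y_21 = true.
The clause (NOT y_31) is unit, so y_31 = false.
The clause (y_33) is unit, so y_33 = true.
The clause (NOT y_41) is unit, so y_41 = false.
The clause (y_43) is unit, so y_43 = true.
Now (NOT y_43) is unsatisfied and unit — conflict.
That branch fails; take y_21 = false instead.
The clause (y_23) is unit, so y_23 = true.
The clause (NOT y_13) is unit, so y_13 = false.
The clause (NOT y_33) is unit, so y_33 = false.
The clause (y_31) is unit, so y_31 = true.
The clause (NOT y_41) is unit, so y_41 = false.
The clause (y_43) is unit, so y_43 = true.
Now (NOT y_43) is unsatisfied and unit — conflict.
Neither y_21 = true nor y_21 = false works.
That branch fails; take y_12 = false instead.
The clause (y_13) is unit, so y_13 = true.
The clause (NOT y_23) is unit, so y_23 = false.
The clause (NOT y_33) is unit, so y_33 = false.
The clause (NOT y_43) is unit, so y_43 = false.
Suppose y_21 = true.
The clause (NOT y_31) is unit, so y_31 = false.
The clause (y_32) is unit, so y_32 = true.
The clause (NOT y_41) is unit, so y_41 = false.
The clause (y_42) is unit, so y_42 = true.
Now (NOT y_42) is unsatisfied and unit — conflict.
That branch fails; take y_21 = false instead.
The clause (y_22) is unit, so y_22 = true.
The clause (NOT y_32) is unit, so y_32 = false.
The clause (y_31) is unit, so y_31 = true.
The clause (NOT y_41) is unit, so y_41 = false.
The clause (y_42) is unit, so y_42 = true.
Now (NOT y_42) is unsatisfied and unit — conflict.
Neither y_21 = true nor y_21 = false works.
Neither y_12 = true nor y_12 = false works.
That branch fails; take y_11 = true instead.
The clause (NOT y_21) is unit, so y_21 = false.
The clause (NOT y_31) is unit, so y_31 = false.
The clause (NOT y_41) is unit, so y_41 = false.
Suppose y_22 = true.
The clause (NOT y_12) is unit, so y_12 = false.
The clause (NOT y_32) is unit, so y_32 = false.
The clause (y_33) is unit, so y_33 = true.
The clause (NOT y_42) is unit, so y_42 = false.
The clause (y_43) is unit, so y_43 = true.
Now (NOT y_43) is unsatisfied and unit — conflict.
That branch fails; take y_22 = false instead.
The clause (y_23) is unit, so y_23 = true.
The clause (NOT y_13) is unit, so y_13 = false.
The clause (NOT y_33) is unit, so y_33 = false.
The clause (y_32) is unit, so y_32 = true.
The clause (NOT y_12) is unit, so y_12 = false.
The clause (NOT y_42) is unit, so y_42 = false.
The clause (y_43) is unit, so y_43 = true.
Now (NOT y_43) is unsatisfied and unit — conflict.
Neither y_22 = true nor y_22 = false works.
Neither y_11 = true nor y_11 = false works.

UNSATISFIABLE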